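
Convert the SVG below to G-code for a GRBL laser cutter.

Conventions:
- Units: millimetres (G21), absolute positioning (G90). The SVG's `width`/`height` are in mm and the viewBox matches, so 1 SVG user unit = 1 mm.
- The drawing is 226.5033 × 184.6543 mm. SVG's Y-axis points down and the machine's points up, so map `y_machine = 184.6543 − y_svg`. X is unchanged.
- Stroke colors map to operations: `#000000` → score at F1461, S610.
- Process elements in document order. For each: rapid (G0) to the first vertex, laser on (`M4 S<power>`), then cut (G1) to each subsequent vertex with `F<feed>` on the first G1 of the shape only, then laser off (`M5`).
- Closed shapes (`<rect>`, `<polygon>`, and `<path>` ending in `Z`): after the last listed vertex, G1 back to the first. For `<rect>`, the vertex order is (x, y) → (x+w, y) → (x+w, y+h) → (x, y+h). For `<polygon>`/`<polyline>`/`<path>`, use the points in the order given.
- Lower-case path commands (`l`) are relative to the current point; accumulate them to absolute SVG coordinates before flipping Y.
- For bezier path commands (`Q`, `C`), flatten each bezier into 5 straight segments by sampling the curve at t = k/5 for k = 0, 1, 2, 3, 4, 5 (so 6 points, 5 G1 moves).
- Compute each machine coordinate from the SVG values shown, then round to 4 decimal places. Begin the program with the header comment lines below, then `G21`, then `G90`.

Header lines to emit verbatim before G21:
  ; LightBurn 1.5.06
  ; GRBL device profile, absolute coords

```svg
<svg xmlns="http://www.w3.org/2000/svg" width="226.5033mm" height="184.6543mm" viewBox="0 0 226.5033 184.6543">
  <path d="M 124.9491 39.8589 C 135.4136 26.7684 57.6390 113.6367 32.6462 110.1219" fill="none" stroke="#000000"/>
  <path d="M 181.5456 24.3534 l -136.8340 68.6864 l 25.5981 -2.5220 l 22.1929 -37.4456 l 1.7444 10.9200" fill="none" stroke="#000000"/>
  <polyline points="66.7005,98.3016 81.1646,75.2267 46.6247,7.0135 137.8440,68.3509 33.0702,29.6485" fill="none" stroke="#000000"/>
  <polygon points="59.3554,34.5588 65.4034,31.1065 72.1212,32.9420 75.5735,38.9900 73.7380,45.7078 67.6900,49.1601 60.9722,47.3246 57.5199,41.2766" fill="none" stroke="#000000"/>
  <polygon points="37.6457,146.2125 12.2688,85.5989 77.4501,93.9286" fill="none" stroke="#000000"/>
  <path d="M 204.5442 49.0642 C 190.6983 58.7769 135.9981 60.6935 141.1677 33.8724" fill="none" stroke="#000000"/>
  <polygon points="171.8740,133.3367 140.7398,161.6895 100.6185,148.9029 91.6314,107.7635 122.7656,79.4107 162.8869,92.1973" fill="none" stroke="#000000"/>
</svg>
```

1 u = 1 mm; y_m = 184.6543 − y.

[1] `<path>` cubic bezier, #000000→score S610 F1461: (124.9491,144.7954) → (121.7673,142.1774) → (104.1771,124.7057) → (78.9475,101.5166) → (52.8475,81.7468) → (32.6462,74.5324)

[2] `<path>` open polyline, #000000→score S610 F1461: (181.5456,160.3009) → (44.7116,91.6145) → (70.3097,94.1365) → (92.5026,131.5821) → (94.2470,120.6621)

[3] `<polyline>` open polyline, #000000→score S610 F1461: (66.7005,86.3527) → (81.1646,109.4276) → (46.6247,177.6408) → (137.8440,116.3034) → (33.0702,155.0058)

[4] `<polygon>` regular polygon, #000000→score S610 F1461: (59.3554,150.0955) → (65.4034,153.5478) → (72.1212,151.7123) → (75.5735,145.6643) → (73.7380,138.9465) → (67.6900,135.4942) → (60.9722,137.3297) → (57.5199,143.3777) → (59.3554,150.0955) (closed)

[5] `<polygon>` regular polygon, #000000→score S610 F1461: (37.6457,38.4418) → (12.2688,99.0554) → (77.4501,90.7257) → (37.6457,38.4418) (closed)

[6] `<path>` cubic bezier, #000000→score S610 F1461: (204.5442,135.5901) → (192.1399,130.8655) → (174.7654,129.0173) → (157.2553,131.0504) → (144.4445,137.9702) → (141.1677,150.7819)

[7] `<polygon>` regular polygon, #000000→score S610 F1461: (171.8740,51.3176) → (140.7398,22.9648) → (100.6185,35.7514) → (91.6314,76.8908) → (122.7656,105.2436) → (162.8869,92.4570) → (171.8740,51.3176) (closed)

; LightBurn 1.5.06
; GRBL device profile, absolute coords
G21
G90
G0 X124.9491 Y144.7954
M4 S610
G1 X121.7673 Y142.1774 F1461
G1 X104.1771 Y124.7057
G1 X78.9475 Y101.5166
G1 X52.8475 Y81.7468
G1 X32.6462 Y74.5324
M5
G0 X181.5456 Y160.3009
M4 S610
G1 X44.7116 Y91.6145 F1461
G1 X70.3097 Y94.1365
G1 X92.5026 Y131.5821
G1 X94.2470 Y120.6621
M5
G0 X66.7005 Y86.3527
M4 S610
G1 X81.1646 Y109.4276 F1461
G1 X46.6247 Y177.6408
G1 X137.8440 Y116.3034
G1 X33.0702 Y155.0058
M5
G0 X59.3554 Y150.0955
M4 S610
G1 X65.4034 Y153.5478 F1461
G1 X72.1212 Y151.7123
G1 X75.5735 Y145.6643
G1 X73.7380 Y138.9465
G1 X67.6900 Y135.4942
G1 X60.9722 Y137.3297
G1 X57.5199 Y143.3777
G1 X59.3554 Y150.0955
M5
G0 X37.6457 Y38.4418
M4 S610
G1 X12.2688 Y99.0554 F1461
G1 X77.4501 Y90.7257
G1 X37.6457 Y38.4418
M5
G0 X204.5442 Y135.5901
M4 S610
G1 X192.1399 Y130.8655 F1461
G1 X174.7654 Y129.0173
G1 X157.2553 Y131.0504
G1 X144.4445 Y137.9702
G1 X141.1677 Y150.7819
M5
G0 X171.8740 Y51.3176
M4 S610
G1 X140.7398 Y22.9648 F1461
G1 X100.6185 Y35.7514
G1 X91.6314 Y76.8908
G1 X122.7656 Y105.2436
G1 X162.8869 Y92.4570
G1 X171.8740 Y51.3176
M5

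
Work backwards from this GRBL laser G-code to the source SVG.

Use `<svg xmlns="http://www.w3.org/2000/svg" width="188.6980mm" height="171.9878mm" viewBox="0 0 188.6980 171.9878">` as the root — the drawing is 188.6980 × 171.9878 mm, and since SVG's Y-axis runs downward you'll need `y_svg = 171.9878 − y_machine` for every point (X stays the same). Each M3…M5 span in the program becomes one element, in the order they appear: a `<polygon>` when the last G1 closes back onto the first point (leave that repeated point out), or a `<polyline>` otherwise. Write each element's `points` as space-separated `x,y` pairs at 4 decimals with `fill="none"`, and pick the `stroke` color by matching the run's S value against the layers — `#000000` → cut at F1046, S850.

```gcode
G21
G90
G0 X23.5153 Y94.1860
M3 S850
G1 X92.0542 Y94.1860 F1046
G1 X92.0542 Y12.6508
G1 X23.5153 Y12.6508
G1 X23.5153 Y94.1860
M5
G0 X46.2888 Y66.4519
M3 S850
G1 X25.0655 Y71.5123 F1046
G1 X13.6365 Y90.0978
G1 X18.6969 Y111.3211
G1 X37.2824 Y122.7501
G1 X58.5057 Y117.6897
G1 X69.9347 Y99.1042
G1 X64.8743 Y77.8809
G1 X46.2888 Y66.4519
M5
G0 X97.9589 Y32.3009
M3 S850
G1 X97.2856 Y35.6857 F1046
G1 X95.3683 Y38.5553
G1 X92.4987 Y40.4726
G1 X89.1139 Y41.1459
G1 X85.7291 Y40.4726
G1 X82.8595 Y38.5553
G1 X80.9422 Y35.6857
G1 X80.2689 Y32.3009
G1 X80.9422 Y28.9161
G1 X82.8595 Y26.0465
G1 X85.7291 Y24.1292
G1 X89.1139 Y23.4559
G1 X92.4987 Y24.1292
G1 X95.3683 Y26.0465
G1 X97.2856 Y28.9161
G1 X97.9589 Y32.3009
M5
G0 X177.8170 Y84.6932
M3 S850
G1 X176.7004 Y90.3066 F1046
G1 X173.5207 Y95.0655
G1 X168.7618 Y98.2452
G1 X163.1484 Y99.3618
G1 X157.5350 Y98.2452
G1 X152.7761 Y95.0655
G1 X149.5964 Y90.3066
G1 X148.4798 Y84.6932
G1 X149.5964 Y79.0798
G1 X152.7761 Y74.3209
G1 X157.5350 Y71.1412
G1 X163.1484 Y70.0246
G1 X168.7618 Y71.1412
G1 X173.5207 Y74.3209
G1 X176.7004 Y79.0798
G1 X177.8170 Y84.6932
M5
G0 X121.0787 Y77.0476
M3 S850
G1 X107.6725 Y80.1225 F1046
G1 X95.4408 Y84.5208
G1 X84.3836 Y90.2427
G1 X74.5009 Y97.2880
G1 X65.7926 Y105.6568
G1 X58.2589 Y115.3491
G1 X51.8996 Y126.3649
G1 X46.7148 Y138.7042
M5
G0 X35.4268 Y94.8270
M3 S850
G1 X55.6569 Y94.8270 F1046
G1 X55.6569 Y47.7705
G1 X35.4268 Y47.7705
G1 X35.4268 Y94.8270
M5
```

Each laser-on run becomes one SVG element. Flip Y back into SVG space with y_svg = 171.9878 − y_machine. Every run uses S850, so all elements get stroke `#000000` (cut).

Run 1: The run returns to its start, so emit a `<polygon>` with points (Y-flipped): 23.5153,77.8018 92.0542,77.8018 92.0542,159.3370 23.5153,159.3370.

Run 2: The run returns to its start, so emit a `<polygon>` with points (Y-flipped): 46.2888,105.5359 25.0655,100.4755 13.6365,81.8900 18.6969,60.6667 37.2824,49.2377 58.5057,54.2981 69.9347,72.8836 64.8743,94.1069.

Run 3: The run returns to its start, so emit a `<polygon>` with points (Y-flipped): 97.9589,139.6869 97.2856,136.3021 95.3683,133.4325 92.4987,131.5152 89.1139,130.8419 85.7291,131.5152 82.8595,133.4325 80.9422,136.3021 80.2689,139.6869 80.9422,143.0717 82.8595,145.9413 85.7291,147.8586 89.1139,148.5319 92.4987,147.8586 95.3683,145.9413 97.2856,143.0717.

Run 4: The run returns to its start, so emit a `<polygon>` with points (Y-flipped): 177.8170,87.2946 176.7004,81.6812 173.5207,76.9223 168.7618,73.7426 163.1484,72.6260 157.5350,73.7426 152.7761,76.9223 149.5964,81.6812 148.4798,87.2946 149.5964,92.9080 152.7761,97.6669 157.5350,100.8466 163.1484,101.9632 168.7618,100.8466 173.5207,97.6669 176.7004,92.9080.

Run 5: The run is open, so emit a `<polyline>` with points (Y-flipped): 121.0787,94.9402 107.6725,91.8653 95.4408,87.4670 84.3836,81.7451 74.5009,74.6998 65.7926,66.3310 58.2589,56.6387 51.8996,45.6229 46.7148,33.2836.

Run 6: The run returns to its start, so emit a `<polygon>` with points (Y-flipped): 35.4268,77.1608 55.6569,77.1608 55.6569,124.2173 35.4268,124.2173.

<svg xmlns="http://www.w3.org/2000/svg" width="188.6980mm" height="171.9878mm" viewBox="0 0 188.6980 171.9878">
  <polygon points="23.5153,77.8018 92.0542,77.8018 92.0542,159.3370 23.5153,159.3370" fill="none" stroke="#000000"/>
  <polygon points="46.2888,105.5359 25.0655,100.4755 13.6365,81.8900 18.6969,60.6667 37.2824,49.2377 58.5057,54.2981 69.9347,72.8836 64.8743,94.1069" fill="none" stroke="#000000"/>
  <polygon points="97.9589,139.6869 97.2856,136.3021 95.3683,133.4325 92.4987,131.5152 89.1139,130.8419 85.7291,131.5152 82.8595,133.4325 80.9422,136.3021 80.2689,139.6869 80.9422,143.0717 82.8595,145.9413 85.7291,147.8586 89.1139,148.5319 92.4987,147.8586 95.3683,145.9413 97.2856,143.0717" fill="none" stroke="#000000"/>
  <polygon points="177.8170,87.2946 176.7004,81.6812 173.5207,76.9223 168.7618,73.7426 163.1484,72.6260 157.5350,73.7426 152.7761,76.9223 149.5964,81.6812 148.4798,87.2946 149.5964,92.9080 152.7761,97.6669 157.5350,100.8466 163.1484,101.9632 168.7618,100.8466 173.5207,97.6669 176.7004,92.9080" fill="none" stroke="#000000"/>
  <polyline points="121.0787,94.9402 107.6725,91.8653 95.4408,87.4670 84.3836,81.7451 74.5009,74.6998 65.7926,66.3310 58.2589,56.6387 51.8996,45.6229 46.7148,33.2836" fill="none" stroke="#000000"/>
  <polygon points="35.4268,77.1608 55.6569,77.1608 55.6569,124.2173 35.4268,124.2173" fill="none" stroke="#000000"/>
</svg>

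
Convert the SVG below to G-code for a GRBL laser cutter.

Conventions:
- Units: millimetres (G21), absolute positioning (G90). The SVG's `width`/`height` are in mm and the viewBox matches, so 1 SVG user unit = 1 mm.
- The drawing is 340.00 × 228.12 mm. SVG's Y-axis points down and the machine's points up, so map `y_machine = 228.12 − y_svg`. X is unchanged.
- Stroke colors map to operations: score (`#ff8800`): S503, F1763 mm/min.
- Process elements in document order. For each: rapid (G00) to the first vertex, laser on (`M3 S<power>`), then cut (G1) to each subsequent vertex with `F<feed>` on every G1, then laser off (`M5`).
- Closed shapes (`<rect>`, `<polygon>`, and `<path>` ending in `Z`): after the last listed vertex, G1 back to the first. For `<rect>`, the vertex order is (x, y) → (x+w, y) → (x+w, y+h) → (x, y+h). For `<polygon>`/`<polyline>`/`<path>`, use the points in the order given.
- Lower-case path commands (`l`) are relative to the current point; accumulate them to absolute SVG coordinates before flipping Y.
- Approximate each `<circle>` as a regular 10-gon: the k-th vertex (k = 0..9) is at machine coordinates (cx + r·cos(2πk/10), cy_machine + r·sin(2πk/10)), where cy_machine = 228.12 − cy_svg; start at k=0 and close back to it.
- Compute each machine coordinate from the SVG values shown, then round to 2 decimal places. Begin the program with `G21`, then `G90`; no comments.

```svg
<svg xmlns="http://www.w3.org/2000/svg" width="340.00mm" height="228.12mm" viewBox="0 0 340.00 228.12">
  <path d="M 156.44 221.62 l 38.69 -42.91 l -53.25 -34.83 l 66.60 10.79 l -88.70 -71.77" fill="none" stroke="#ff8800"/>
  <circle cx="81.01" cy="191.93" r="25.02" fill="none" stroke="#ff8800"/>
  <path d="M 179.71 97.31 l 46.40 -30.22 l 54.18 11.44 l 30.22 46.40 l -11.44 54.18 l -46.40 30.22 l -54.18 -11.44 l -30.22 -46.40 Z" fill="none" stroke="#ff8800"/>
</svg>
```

G21
G90
G00 X156.44 Y6.50
M3 S503
G1 X195.13 Y49.41 F1763
G1 X141.88 Y84.24 F1763
G1 X208.48 Y73.45 F1763
G1 X119.78 Y145.22 F1763
M5
G00 X106.03 Y36.19
M3 S503
G1 X101.25 Y50.90 F1763
G1 X88.74 Y59.99 F1763
G1 X73.28 Y59.99 F1763
G1 X60.77 Y50.90 F1763
G1 X55.99 Y36.19 F1763
G1 X60.77 Y21.48 F1763
G1 X73.28 Y12.39 F1763
G1 X88.74 Y12.39 F1763
G1 X101.25 Y21.48 F1763
G1 X106.03 Y36.19 F1763
M5
G00 X179.71 Y130.81
M3 S503
G1 X226.11 Y161.03 F1763
G1 X280.29 Y149.59 F1763
G1 X310.51 Y103.19 F1763
G1 X299.07 Y49.01 F1763
G1 X252.67 Y18.79 F1763
G1 X198.49 Y30.23 F1763
G1 X168.27 Y76.63 F1763
G1 X179.71 Y130.81 F1763
M5

Since the viewBox matches the mm dimensions, user units are millimetres directly. The only transform is the Y-flip y_m = 228.12 − y_svg.

Shape 1 is a open polyline drawn with `<path>`. Its stroke #ff8800 means score at S503, F1763. After flipping Y the toolpath is (156.44,6.50) → (195.13,49.41) → (141.88,84.24) → (208.48,73.45) → (119.78,145.22).

Shape 2 is a circle drawn with `<circle>`. Its stroke #ff8800 means score at S503, F1763. After flipping Y the toolpath is (106.03,36.19) → (101.25,50.90) → (88.74,59.99) → (73.28,59.99) → (60.77,50.90) → (55.99,36.19) → (60.77,21.48) → (73.28,12.39) → (88.74,12.39) → (101.25,21.48) → (106.03,36.19), returning to the start.

Shape 3 is a regular polygon drawn with `<path>`. Its stroke #ff8800 means score at S503, F1763. After flipping Y the toolpath is (179.71,130.81) → (226.11,161.03) → (280.29,149.59) → (310.51,103.19) → (299.07,49.01) → (252.67,18.79) → (198.49,30.23) → (168.27,76.63) → (179.71,130.81), returning to the start.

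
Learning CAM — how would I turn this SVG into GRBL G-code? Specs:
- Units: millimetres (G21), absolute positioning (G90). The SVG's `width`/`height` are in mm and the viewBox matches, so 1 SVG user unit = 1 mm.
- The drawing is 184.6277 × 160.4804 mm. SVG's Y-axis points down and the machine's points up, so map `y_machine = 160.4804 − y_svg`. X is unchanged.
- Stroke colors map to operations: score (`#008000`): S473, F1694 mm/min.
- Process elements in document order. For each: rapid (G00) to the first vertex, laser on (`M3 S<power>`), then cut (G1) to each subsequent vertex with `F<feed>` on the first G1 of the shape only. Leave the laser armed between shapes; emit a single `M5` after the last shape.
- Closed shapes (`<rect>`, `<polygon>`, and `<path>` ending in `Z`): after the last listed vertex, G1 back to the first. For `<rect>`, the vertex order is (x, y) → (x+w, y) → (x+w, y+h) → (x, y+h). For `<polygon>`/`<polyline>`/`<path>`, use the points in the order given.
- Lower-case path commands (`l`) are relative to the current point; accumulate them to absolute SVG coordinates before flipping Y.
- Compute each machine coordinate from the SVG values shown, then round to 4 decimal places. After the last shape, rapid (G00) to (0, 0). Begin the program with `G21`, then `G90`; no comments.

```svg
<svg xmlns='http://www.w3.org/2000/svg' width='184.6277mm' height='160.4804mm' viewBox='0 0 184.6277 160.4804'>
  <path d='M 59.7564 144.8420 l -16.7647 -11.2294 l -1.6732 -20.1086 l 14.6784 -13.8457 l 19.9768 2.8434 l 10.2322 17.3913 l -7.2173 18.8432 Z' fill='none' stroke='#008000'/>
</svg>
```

viewBox `0 0 184.6277 160.4804` with mm width/height → 1 unit = 1 mm. Flip: y_m = 160.4804 − y_svg.

**Shape 1** — `<path>` regular polygon, stroke `#008000` → score (S473, F1694). Machine vertices: (59.7564,15.6384) → (42.9917,26.8678) → (41.3185,46.9764) → (55.9969,60.8221) → (75.9737,57.9787) → (86.2059,40.5874) → (78.9886,21.7442) → (59.7564,15.6384). Closed: final G1 returns to the first vertex.

G21
G90
G00 X59.7564 Y15.6384
M3 S473
G1 X42.9917 Y26.8678 F1694
G1 X41.3185 Y46.9764
G1 X55.9969 Y60.8221
G1 X75.9737 Y57.9787
G1 X86.2059 Y40.5874
G1 X78.9886 Y21.7442
G1 X59.7564 Y15.6384
M5
G00 X0.0000 Y0.0000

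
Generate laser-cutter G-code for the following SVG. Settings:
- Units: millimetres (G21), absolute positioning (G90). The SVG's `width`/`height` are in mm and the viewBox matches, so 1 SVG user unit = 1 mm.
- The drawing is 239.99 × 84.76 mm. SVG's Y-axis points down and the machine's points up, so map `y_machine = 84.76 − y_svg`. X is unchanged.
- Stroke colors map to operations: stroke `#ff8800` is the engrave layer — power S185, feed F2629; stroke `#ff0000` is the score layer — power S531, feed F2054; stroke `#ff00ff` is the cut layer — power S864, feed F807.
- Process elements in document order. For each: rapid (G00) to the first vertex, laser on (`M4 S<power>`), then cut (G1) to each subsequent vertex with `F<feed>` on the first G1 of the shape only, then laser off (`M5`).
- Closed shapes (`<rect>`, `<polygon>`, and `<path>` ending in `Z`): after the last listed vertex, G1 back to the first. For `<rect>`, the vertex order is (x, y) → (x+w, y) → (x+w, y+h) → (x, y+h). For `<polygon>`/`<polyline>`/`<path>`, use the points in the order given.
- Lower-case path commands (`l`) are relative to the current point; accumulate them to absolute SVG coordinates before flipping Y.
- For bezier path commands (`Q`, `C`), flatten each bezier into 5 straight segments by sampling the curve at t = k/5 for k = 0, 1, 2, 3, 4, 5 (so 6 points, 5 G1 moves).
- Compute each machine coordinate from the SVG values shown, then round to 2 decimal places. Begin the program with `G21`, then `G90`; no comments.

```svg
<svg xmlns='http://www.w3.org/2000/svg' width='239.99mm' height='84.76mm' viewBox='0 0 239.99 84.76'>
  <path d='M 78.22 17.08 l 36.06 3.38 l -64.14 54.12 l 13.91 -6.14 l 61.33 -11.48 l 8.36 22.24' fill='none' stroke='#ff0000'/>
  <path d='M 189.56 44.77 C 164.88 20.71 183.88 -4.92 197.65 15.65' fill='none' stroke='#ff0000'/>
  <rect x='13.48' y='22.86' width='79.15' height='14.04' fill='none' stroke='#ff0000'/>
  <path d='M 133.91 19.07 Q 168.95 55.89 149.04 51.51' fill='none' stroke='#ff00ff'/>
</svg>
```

Since the viewBox matches the mm dimensions, user units are millimetres directly. The only transform is the Y-flip y_m = 84.76 − y_svg.

Shape 1 is a open polyline drawn with `<path>`. Its stroke #ff0000 means score at S531, F2054. After flipping Y the toolpath is (78.22,67.68) → (114.28,64.30) → (50.14,10.18) → (64.05,16.32) → (125.38,27.80) → (133.74,5.56).

Shape 2 is a cubic bezier drawn with `<path>`. Its stroke #ff0000 means score at S531, F2054. After flipping Y the toolpath is (189.56,39.99) → (179.60,54.23) → (177.78,66.56) → (181.75,74.68) → (189.15,76.29) → (197.65,69.11).

Shape 3 is a rectangle drawn with `<rect>`. Its stroke #ff0000 means score at S531, F2054. After flipping Y the toolpath is (13.48,61.90) → (92.63,61.90) → (92.63,47.86) → (13.48,47.86) → (13.48,61.90), returning to the start.

Shape 4 is a quadratic bezier drawn with `<path>`. Its stroke #ff00ff means cut at S864, F807. After flipping Y the toolpath is (133.91,65.69) → (145.73,52.61) → (153.15,42.83) → (156.18,36.34) → (154.81,33.15) → (149.04,33.25).

G21
G90
G00 X78.22 Y67.68
M4 S531
G1 X114.28 Y64.30 F2054
G1 X50.14 Y10.18
G1 X64.05 Y16.32
G1 X125.38 Y27.80
G1 X133.74 Y5.56
M5
G00 X189.56 Y39.99
M4 S531
G1 X179.60 Y54.23 F2054
G1 X177.78 Y66.56
G1 X181.75 Y74.68
G1 X189.15 Y76.29
G1 X197.65 Y69.11
M5
G00 X13.48 Y61.90
M4 S531
G1 X92.63 Y61.90 F2054
G1 X92.63 Y47.86
G1 X13.48 Y47.86
G1 X13.48 Y61.90
M5
G00 X133.91 Y65.69
M4 S864
G1 X145.73 Y52.61 F807
G1 X153.15 Y42.83
G1 X156.18 Y36.34
G1 X154.81 Y33.15
G1 X149.04 Y33.25
M5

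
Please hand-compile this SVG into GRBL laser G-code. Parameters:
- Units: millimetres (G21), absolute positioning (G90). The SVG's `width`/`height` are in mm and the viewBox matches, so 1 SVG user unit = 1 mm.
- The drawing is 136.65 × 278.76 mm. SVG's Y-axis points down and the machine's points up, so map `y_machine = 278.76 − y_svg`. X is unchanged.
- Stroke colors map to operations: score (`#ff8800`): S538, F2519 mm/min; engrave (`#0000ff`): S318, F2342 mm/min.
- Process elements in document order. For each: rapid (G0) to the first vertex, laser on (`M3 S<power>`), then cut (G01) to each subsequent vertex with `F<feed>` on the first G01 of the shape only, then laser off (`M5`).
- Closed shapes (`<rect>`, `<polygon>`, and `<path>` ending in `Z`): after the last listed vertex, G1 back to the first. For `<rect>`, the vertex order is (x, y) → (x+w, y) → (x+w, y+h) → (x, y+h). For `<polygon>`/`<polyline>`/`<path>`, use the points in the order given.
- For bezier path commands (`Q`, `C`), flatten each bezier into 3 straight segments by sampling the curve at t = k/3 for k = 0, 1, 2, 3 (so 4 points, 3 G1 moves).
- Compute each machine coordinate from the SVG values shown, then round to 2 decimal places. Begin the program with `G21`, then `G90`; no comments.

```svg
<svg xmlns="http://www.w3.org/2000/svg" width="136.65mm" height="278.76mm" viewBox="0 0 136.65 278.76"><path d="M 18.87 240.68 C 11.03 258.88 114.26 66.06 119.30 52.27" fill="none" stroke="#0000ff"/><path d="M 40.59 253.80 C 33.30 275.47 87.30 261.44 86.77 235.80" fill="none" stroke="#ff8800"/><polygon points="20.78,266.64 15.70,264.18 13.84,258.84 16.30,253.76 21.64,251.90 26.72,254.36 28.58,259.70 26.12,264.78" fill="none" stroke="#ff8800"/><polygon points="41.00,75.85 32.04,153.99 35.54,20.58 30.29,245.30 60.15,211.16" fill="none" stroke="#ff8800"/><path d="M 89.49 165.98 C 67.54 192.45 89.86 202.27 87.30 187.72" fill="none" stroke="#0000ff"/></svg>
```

G21
G90
G0 X18.87 Y38.08
M3 S318
G01 X40.30 Y75.77 F2342
G01 X89.28 Y167.47
G01 X119.30 Y226.49
M5
G0 X40.59 Y24.96
M3 S538
G01 X49.44 Y14.30 F2519
G01 X73.41 Y22.08
G01 X86.77 Y42.96
M5
G0 X20.78 Y12.12
M3 S538
G01 X15.70 Y14.58 F2519
G01 X13.84 Y19.92
G01 X16.30 Y25.00
G01 X21.64 Y26.86
G01 X26.72 Y24.40
G01 X28.58 Y19.06
G01 X26.12 Y13.98
G01 X20.78 Y12.12
M5
G0 X41.00 Y202.91
M3 S538
G01 X32.04 Y124.77 F2519
G01 X35.54 Y258.18
G01 X30.29 Y33.46
G01 X60.15 Y67.60
G01 X41.00 Y202.91
M5
G0 X89.49 Y112.78
M3 S318
G01 X79.74 Y92.15 F2342
G01 X84.13 Y84.33
G01 X87.30 Y91.04
M5

1 u = 1 mm; y_m = 278.76 − y.

[1] `<path>` cubic bezier, #0000ff→engrave S318 F2342: (18.87,38.08) → (40.30,75.77) → (89.28,167.47) → (119.30,226.49)

[2] `<path>` cubic bezier, #ff8800→score S538 F2519: (40.59,24.96) → (49.44,14.30) → (73.41,22.08) → (86.77,42.96)

[3] `<polygon>` regular polygon, #ff8800→score S538 F2519: (20.78,12.12) → (15.70,14.58) → (13.84,19.92) → (16.30,25.00) → (21.64,26.86) → (26.72,24.40) → (28.58,19.06) → (26.12,13.98) → (20.78,12.12) (closed)

[4] `<polygon>` closed polygon, #ff8800→score S538 F2519: (41.00,202.91) → (32.04,124.77) → (35.54,258.18) → (30.29,33.46) → (60.15,67.60) → (41.00,202.91) (closed)

[5] `<path>` cubic bezier, #0000ff→engrave S318 F2342: (89.49,112.78) → (79.74,92.15) → (84.13,84.33) → (87.30,91.04)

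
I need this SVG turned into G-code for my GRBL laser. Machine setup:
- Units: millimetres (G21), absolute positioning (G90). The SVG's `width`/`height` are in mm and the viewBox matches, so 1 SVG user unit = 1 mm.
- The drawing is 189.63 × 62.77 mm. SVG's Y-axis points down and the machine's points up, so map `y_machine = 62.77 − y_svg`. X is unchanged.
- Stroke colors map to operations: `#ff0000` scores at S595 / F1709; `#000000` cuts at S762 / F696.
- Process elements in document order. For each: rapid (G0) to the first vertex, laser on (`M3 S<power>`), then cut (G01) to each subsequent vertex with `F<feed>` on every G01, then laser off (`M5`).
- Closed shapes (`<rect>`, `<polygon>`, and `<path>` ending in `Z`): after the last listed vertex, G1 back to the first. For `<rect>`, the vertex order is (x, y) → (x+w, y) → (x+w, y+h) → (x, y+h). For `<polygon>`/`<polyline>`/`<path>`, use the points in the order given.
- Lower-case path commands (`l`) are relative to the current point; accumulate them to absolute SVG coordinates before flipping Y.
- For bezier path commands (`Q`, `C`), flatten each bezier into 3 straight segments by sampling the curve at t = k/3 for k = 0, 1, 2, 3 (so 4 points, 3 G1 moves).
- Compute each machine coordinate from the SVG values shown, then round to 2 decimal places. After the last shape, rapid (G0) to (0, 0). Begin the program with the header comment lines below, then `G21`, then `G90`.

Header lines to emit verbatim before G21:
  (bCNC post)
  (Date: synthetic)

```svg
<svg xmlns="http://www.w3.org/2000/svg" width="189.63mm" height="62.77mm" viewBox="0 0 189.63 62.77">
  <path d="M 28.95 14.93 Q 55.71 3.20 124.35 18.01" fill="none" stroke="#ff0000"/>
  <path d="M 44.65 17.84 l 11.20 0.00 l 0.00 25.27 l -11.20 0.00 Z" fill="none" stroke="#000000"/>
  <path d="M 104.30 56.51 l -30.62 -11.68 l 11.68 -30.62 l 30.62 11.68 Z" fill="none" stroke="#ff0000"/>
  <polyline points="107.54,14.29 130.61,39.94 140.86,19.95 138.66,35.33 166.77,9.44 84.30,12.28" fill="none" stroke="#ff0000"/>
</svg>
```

(bCNC post)
(Date: synthetic)
G21
G90
G0 X28.95 Y47.84
M3 S595
G01 X51.44 Y52.71 F1709
G01 X83.24 Y51.68 F1709
G01 X124.35 Y44.76 F1709
M5
G0 X44.65 Y44.93
M3 S762
G01 X55.85 Y44.93 F696
G01 X55.85 Y19.66 F696
G01 X44.65 Y19.66 F696
G01 X44.65 Y44.93 F696
M5
G0 X104.30 Y6.26
M3 S595
G01 X73.68 Y17.94 F1709
G01 X85.36 Y48.56 F1709
G01 X115.98 Y36.88 F1709
G01 X104.30 Y6.26 F1709
M5
G0 X107.54 Y48.48
M3 S595
G01 X130.61 Y22.83 F1709
G01 X140.86 Y42.82 F1709
G01 X138.66 Y27.44 F1709
G01 X166.77 Y53.33 F1709
G01 X84.30 Y50.49 F1709
M5
G0 X0.00 Y0.00

1 u = 1 mm; y_m = 62.77 − y.

[1] `<path>` quadratic bezier, #ff0000→score S595 F1709: (28.95,47.84) → (51.44,52.71) → (83.24,51.68) → (124.35,44.76)

[2] `<path>` rectangle, #000000→cut S762 F696: (44.65,44.93) → (55.85,44.93) → (55.85,19.66) → (44.65,19.66) → (44.65,44.93) (closed)

[3] `<path>` regular polygon, #ff0000→score S595 F1709: (104.30,6.26) → (73.68,17.94) → (85.36,48.56) → (115.98,36.88) → (104.30,6.26) (closed)

[4] `<polyline>` open polyline, #ff0000→score S595 F1709: (107.54,48.48) → (130.61,22.83) → (140.86,42.82) → (138.66,27.44) → (166.77,53.33) → (84.30,50.49)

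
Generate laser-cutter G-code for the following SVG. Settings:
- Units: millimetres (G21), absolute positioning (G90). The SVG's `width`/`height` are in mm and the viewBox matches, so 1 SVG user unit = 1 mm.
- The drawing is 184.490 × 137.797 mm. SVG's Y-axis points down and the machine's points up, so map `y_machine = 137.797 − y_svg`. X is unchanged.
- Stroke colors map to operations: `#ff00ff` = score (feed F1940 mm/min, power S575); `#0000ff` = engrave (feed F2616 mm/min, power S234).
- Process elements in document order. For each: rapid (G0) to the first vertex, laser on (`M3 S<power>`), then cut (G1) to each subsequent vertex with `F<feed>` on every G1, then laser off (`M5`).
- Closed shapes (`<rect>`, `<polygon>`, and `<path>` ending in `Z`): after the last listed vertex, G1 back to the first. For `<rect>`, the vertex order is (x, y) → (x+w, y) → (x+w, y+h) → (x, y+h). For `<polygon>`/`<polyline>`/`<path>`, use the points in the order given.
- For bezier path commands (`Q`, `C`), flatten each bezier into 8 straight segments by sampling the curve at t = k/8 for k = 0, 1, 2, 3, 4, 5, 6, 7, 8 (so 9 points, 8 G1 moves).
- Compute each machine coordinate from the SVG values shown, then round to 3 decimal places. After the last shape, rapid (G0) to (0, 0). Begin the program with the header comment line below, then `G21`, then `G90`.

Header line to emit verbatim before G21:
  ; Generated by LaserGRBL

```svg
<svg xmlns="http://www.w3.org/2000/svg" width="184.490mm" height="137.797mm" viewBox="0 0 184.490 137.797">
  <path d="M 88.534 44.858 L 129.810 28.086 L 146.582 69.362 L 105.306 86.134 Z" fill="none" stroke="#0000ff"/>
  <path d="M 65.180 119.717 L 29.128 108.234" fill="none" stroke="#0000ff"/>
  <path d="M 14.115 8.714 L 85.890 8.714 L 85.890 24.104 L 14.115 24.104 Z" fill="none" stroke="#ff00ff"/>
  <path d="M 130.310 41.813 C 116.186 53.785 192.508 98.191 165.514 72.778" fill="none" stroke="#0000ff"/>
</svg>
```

; Generated by LaserGRBL
G21
G90
G0 X88.534 Y92.939
M3 S234
G1 X129.810 Y109.711 F2616
G1 X146.582 Y68.435 F2616
G1 X105.306 Y51.663 F2616
G1 X88.534 Y92.939 F2616
M5
G0 X65.180 Y18.080
M3 S234
G1 X29.128 Y29.563 F2616
M5
G0 X14.115 Y129.083
M3 S575
G1 X85.890 Y129.083 F1940
G1 X85.890 Y113.693 F1940
G1 X14.115 Y113.693 F1940
G1 X14.115 Y129.083 F1940
M5
G0 X130.310 Y95.984
M3 S234
G1 X128.875 Y90.174 F2616
G1 X133.648 Y82.521 F2616
G1 X142.359 Y74.225 F2616
G1 X152.738 Y66.482 F2616
G1 X162.514 Y60.492 F2616
G1 X169.415 Y57.453 F2616
G1 X171.172 Y58.562 F2616
G1 X165.514 Y65.019 F2616
M5
G0 X0.000 Y0.000

Since the viewBox matches the mm dimensions, user units are millimetres directly. The only transform is the Y-flip y_m = 137.797 − y_svg.

Shape 1 is a regular polygon drawn with `<path>`. Its stroke #0000ff means engrave at S234, F2616. After flipping Y the toolpath is (88.534,92.939) → (129.810,109.711) → (146.582,68.435) → (105.306,51.663) → (88.534,92.939), returning to the start.

Shape 2 is a line segment drawn with `<path>`. Its stroke #0000ff means engrave at S234, F2616. After flipping Y the toolpath is (65.180,18.080) → (29.128,29.563).

Shape 3 is a rectangle drawn with `<path>`. Its stroke #ff00ff means score at S575, F1940. After flipping Y the toolpath is (14.115,129.083) → (85.890,129.083) → (85.890,113.693) → (14.115,113.693) → (14.115,129.083), returning to the start.

Shape 4 is a cubic bezier drawn with `<path>`. Its stroke #0000ff means engrave at S234, F2616. After flipping Y the toolpath is (130.310,95.984) → (128.875,90.174) → (133.648,82.521) → (142.359,74.225) → (152.738,66.482) → (162.514,60.492) → (169.415,57.453) → (171.172,58.562) → (165.514,65.019).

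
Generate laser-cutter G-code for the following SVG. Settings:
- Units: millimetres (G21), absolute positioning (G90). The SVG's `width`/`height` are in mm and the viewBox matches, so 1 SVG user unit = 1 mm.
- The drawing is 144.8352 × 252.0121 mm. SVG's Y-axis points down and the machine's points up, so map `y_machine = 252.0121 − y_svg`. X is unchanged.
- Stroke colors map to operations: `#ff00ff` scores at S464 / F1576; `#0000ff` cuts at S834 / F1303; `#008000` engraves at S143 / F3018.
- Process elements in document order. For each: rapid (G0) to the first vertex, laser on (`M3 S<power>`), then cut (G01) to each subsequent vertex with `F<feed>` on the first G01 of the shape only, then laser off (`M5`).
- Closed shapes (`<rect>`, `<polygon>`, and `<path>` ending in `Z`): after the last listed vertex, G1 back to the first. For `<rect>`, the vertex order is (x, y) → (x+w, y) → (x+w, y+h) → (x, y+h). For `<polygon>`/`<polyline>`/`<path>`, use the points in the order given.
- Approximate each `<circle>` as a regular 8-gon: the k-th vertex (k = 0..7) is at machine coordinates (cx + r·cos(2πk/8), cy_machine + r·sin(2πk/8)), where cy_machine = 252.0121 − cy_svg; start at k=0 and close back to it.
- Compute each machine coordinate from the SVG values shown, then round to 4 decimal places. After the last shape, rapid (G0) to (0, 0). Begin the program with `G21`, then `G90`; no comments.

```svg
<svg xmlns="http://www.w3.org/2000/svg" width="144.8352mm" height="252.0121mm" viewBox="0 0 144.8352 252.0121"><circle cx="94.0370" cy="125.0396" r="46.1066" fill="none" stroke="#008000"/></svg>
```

1 u = 1 mm; y_m = 252.0121 − y.

[1] `<circle>` circle, #008000→engrave S143 F3018: (140.1436,126.9725) → (126.6393,159.5748) → (94.0370,173.0791) → (61.4347,159.5748) → (47.9304,126.9725) → (61.4347,94.3702) → (94.0370,80.8659) → (126.6393,94.3702) → (140.1436,126.9725) (closed)

G21
G90
G0 X140.1436 Y126.9725
M3 S143
G01 X126.6393 Y159.5748 F3018
G01 X94.0370 Y173.0791
G01 X61.4347 Y159.5748
G01 X47.9304 Y126.9725
G01 X61.4347 Y94.3702
G01 X94.0370 Y80.8659
G01 X126.6393 Y94.3702
G01 X140.1436 Y126.9725
M5
G0 X0.0000 Y0.0000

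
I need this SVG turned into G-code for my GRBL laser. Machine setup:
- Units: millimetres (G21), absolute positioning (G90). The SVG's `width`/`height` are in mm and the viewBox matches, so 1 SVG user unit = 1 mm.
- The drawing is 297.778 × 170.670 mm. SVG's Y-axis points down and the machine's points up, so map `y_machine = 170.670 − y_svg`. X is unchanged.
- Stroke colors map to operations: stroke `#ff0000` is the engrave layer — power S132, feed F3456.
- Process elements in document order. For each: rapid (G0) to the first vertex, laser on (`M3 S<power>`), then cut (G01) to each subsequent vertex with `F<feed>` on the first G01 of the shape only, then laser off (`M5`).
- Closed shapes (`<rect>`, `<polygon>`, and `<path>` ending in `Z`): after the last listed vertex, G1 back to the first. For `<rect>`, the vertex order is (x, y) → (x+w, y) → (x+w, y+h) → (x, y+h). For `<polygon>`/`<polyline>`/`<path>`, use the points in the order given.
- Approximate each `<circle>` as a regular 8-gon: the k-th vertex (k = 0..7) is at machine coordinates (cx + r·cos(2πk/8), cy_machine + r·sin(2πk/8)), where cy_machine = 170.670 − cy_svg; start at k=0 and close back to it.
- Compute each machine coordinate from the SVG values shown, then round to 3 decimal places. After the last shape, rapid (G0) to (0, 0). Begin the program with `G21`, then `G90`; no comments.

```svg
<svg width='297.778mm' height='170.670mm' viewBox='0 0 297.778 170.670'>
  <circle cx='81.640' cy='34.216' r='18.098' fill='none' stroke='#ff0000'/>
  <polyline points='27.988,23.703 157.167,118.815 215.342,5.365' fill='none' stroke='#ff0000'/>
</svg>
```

Since the viewBox matches the mm dimensions, user units are millimetres directly. The only transform is the Y-flip y_m = 170.670 − y_svg.

Shape 1 is a circle drawn with `<circle>`. Its stroke #ff0000 means engrave at S132, F3456. After flipping Y the toolpath is (99.738,136.454) → (94.437,149.251) → (81.640,154.552) → (68.843,149.251) → (63.542,136.454) → (68.843,123.657) → (81.640,118.356) → (94.437,123.657) → (99.738,136.454), returning to the start.

Shape 2 is a open polyline drawn with `<polyline>`. Its stroke #ff0000 means engrave at S132, F3456. After flipping Y the toolpath is (27.988,146.967) → (157.167,51.855) → (215.342,165.305).

G21
G90
G0 X99.738 Y136.454
M3 S132
G01 X94.437 Y149.251 F3456
G01 X81.640 Y154.552
G01 X68.843 Y149.251
G01 X63.542 Y136.454
G01 X68.843 Y123.657
G01 X81.640 Y118.356
G01 X94.437 Y123.657
G01 X99.738 Y136.454
M5
G0 X27.988 Y146.967
M3 S132
G01 X157.167 Y51.855 F3456
G01 X215.342 Y165.305
M5
G0 X0.000 Y0.000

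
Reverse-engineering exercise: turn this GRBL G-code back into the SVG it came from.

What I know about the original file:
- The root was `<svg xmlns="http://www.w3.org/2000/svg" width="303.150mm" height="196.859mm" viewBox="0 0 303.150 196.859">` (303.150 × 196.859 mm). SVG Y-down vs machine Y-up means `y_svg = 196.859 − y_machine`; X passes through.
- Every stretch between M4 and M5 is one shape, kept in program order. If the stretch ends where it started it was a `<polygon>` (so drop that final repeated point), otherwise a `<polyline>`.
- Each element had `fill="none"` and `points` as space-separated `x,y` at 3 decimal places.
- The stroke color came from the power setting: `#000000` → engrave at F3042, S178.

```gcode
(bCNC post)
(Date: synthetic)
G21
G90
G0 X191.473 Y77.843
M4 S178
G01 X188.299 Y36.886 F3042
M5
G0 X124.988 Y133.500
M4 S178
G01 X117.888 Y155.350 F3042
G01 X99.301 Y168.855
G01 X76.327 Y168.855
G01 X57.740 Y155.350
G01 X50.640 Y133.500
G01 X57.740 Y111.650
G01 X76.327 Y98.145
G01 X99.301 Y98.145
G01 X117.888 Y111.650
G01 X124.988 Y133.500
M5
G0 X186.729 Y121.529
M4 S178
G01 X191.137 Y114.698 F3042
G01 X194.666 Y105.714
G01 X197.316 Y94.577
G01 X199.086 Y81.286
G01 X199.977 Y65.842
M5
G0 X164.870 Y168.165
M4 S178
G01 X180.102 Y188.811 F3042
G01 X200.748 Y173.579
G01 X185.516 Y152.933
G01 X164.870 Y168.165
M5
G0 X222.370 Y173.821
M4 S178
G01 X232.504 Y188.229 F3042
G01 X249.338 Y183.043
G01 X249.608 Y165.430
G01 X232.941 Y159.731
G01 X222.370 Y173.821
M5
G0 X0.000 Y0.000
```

<svg xmlns="http://www.w3.org/2000/svg" width="303.150mm" height="196.859mm" viewBox="0 0 303.150 196.859">
  <polyline points="191.473,119.016 188.299,159.973" fill="none" stroke="#000000"/>
  <polygon points="124.988,63.359 117.888,41.509 99.301,28.004 76.327,28.004 57.740,41.509 50.640,63.359 57.740,85.209 76.327,98.714 99.301,98.714 117.888,85.209" fill="none" stroke="#000000"/>
  <polyline points="186.729,75.330 191.137,82.161 194.666,91.145 197.316,102.282 199.086,115.573 199.977,131.017" fill="none" stroke="#000000"/>
  <polygon points="164.870,28.694 180.102,8.048 200.748,23.280 185.516,43.926" fill="none" stroke="#000000"/>
  <polygon points="222.370,23.038 232.504,8.630 249.338,13.816 249.608,31.429 232.941,37.128" fill="none" stroke="#000000"/>
</svg>

Each laser-on run becomes one SVG element. Flip Y back into SVG space with y_svg = 196.859 − y_machine. Every run uses S178, so all elements get stroke `#000000` (engrave).

Run 1: The run is open, so emit a `<polyline>` with points (Y-flipped): 191.473,119.016 188.299,159.973.

Run 2: The run returns to its start, so emit a `<polygon>` with points (Y-flipped): 124.988,63.359 117.888,41.509 99.301,28.004 76.327,28.004 57.740,41.509 50.640,63.359 57.740,85.209 76.327,98.714 99.301,98.714 117.888,85.209.

Run 3: The run is open, so emit a `<polyline>` with points (Y-flipped): 186.729,75.330 191.137,82.161 194.666,91.145 197.316,102.282 199.086,115.573 199.977,131.017.

Run 4: The run returns to its start, so emit a `<polygon>` with points (Y-flipped): 164.870,28.694 180.102,8.048 200.748,23.280 185.516,43.926.

Run 5: The run returns to its start, so emit a `<polygon>` with points (Y-flipped): 222.370,23.038 232.504,8.630 249.338,13.816 249.608,31.429 232.941,37.128.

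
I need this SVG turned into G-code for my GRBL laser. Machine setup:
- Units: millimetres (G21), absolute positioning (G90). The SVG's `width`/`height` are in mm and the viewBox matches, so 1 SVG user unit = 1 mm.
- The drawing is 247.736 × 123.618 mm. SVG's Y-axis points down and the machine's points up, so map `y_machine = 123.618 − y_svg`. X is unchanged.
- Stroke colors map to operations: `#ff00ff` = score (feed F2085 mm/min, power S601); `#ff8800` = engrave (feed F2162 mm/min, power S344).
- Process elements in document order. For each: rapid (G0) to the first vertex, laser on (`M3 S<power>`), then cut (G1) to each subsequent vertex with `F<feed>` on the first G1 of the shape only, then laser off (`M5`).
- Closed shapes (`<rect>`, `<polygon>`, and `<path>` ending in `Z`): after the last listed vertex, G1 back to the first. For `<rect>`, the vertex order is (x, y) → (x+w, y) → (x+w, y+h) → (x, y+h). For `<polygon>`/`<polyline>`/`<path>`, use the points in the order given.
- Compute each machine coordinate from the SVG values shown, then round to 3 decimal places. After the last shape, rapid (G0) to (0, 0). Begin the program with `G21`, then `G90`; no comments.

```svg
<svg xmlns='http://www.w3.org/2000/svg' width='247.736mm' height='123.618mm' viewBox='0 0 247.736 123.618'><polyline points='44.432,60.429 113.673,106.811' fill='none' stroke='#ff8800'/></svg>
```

G21
G90
G0 X44.432 Y63.189
M3 S344
G1 X113.673 Y16.807 F2162
M5
G0 X0.000 Y0.000

1 u = 1 mm; y_m = 123.618 − y.

[1] `<polyline>` line segment, #ff8800→engrave S344 F2162: (44.432,63.189) → (113.673,16.807)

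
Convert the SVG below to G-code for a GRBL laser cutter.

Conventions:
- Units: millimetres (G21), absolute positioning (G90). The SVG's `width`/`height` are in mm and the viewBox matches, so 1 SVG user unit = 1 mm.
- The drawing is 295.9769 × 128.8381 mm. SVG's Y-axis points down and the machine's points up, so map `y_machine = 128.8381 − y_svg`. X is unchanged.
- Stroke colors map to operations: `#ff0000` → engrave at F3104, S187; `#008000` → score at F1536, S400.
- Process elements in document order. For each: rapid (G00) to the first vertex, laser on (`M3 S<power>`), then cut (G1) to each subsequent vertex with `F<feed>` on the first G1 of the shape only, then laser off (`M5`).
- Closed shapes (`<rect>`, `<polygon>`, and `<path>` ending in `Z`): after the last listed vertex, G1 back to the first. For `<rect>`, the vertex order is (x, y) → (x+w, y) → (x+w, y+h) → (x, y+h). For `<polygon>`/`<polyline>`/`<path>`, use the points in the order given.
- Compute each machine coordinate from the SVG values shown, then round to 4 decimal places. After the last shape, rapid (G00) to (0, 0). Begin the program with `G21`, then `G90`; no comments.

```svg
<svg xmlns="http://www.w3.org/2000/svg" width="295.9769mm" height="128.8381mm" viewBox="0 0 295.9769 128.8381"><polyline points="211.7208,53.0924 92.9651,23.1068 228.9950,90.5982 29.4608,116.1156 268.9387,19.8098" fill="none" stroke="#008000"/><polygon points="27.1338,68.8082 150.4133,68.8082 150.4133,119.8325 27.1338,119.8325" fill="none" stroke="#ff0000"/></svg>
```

G21
G90
G00 X211.7208 Y75.7457
M3 S400
G1 X92.9651 Y105.7313 F1536
G1 X228.9950 Y38.2399
G1 X29.4608 Y12.7225
G1 X268.9387 Y109.0283
M5
G00 X27.1338 Y60.0299
M3 S187
G1 X150.4133 Y60.0299 F3104
G1 X150.4133 Y9.0056
G1 X27.1338 Y9.0056
G1 X27.1338 Y60.0299
M5
G00 X0.0000 Y0.0000

Since the viewBox matches the mm dimensions, user units are millimetres directly. The only transform is the Y-flip y_m = 128.8381 − y_svg.

Shape 1 is a open polyline drawn with `<polyline>`. Its stroke #008000 means score at S400, F1536. After flipping Y the toolpath is (211.7208,75.7457) → (92.9651,105.7313) → (228.9950,38.2399) → (29.4608,12.7225) → (268.9387,109.0283).

Shape 2 is a rectangle drawn with `<polygon>`. Its stroke #ff0000 means engrave at S187, F3104. After flipping Y the toolpath is (27.1338,60.0299) → (150.4133,60.0299) → (150.4133,9.0056) → (27.1338,9.0056) → (27.1338,60.0299), returning to the start.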